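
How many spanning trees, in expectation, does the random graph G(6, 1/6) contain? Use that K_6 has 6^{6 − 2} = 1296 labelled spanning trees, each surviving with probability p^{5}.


K_6 has 6^{6 − 2} = 1296 labelled spanning trees.
For each such spanning tree H, let X_H = 1 if all 5 edges of H are present in G. Then P[X_H = 1] = p^{5} = (1/6)^{5} = 1/7776.
Summing the indicators: E[X] = Σ_H E[X_H] = 1296 · p^{5} = 1296 · 1/7776 = 1/6.
Numerically: E[X] ≈ 0.1667.

E[X] = 1296 · (1/6)^{5} = 1/6 ≈ 0.1667.


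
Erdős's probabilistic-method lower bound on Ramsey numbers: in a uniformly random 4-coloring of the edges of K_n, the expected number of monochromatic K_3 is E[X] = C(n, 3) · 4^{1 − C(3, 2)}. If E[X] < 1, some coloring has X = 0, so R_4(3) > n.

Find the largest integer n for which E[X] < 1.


We need C(n, 3) · 4^{1 − 3} < 1, i.e. C(n, 3) < 4^{3 − 1} = 16.
Check values of n near the boundary:
  n = 3: C(3, 3) = 1; 1 < 16? YES
  n = 4: C(4, 3) = 4; 4 < 16? YES
  n = 5: C(5, 3) = 10; 10 < 16? YES
  n = 6: C(6, 3) = 20; 20 < 16? NO
The largest n with C(n, 3) < 16 is n = 5 (where E[X] = 5/8 ≈ 0.6250). Hence R_4(3) > 5, i.e. R_4(3) ≥ 6.

Largest n = 5; hence R_4(3) > 5.


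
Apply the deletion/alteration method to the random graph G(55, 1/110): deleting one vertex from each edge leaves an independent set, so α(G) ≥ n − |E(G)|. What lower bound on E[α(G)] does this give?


E[|E(G)|] = C(55, 2)·p = 1485 · (1/110) = 27/2.
E[α(G)] ≥ n − E[|E(G)|] = 55 − 27/2 = 83/2.
Numerically: ≈ 41.5000.
(This is only a lower bound; the true E[α(G)] may be larger.)

E[α(G)] ≥ 83/2 ≈ 41.5000.


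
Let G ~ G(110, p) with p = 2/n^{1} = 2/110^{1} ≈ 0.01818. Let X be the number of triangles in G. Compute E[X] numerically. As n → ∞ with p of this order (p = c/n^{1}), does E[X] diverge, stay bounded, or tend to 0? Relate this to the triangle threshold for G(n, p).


Number of potential triangles: C(110, 3) = 215820.
Each occurs with probability p³ ≈ (0.01818)³ ≈ 6.010518e-06.
By linearity: E[X] = C(110, 3)·p³ ≈ 215820 · 6.010518e-06 ≈ 1.2972.
Here α = 1, so p = 2/n is exactly at the triangle threshold p ~ 1/n. Asymptotically E[X] → c³/6 = 2³/6 = 4/3 ≈ 1.3333, a bounded constant. In this regime the triangle count is asymptotically Poisson(c³/6).

E[X] ≈ 1.2972; in regime p = Θ(1/n^{1}) E[X] stays bounded (at the triangle threshold p ~ 1/n).


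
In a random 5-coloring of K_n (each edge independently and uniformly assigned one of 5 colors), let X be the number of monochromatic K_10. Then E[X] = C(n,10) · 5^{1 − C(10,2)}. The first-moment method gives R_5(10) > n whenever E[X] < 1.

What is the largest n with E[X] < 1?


We need C(n, 10) · 5^{1 − 45} < 1, i.e. C(n, 10) < 5^{45 − 1} = 5684341886080801486968994140625.
Check values of n near the boundary:
  n = 5388: C(5388, 10) = 5634865093375880654852250419586; 5634865093375880654852250419586 < 5684341886080801486968994140625? YES
  n = 5389: C(5389, 10) = 5645340767466558997768874792926; 5645340767466558997768874792926 < 5684341886080801486968994140625? YES
  n = 5390: C(5390, 10) = 5655833965919099070255434039753; 5655833965919099070255434039753 < 5684341886080801486968994140625? YES
  n = 5391: C(5391, 10) = 5666344714787188828795213697883; 5666344714787188828795213697883 < 5684341886080801486968994140625? YES
  n = 5392: C(5392, 10) = 5676873040158402483252283957448; 5676873040158402483252283957448 < 5684341886080801486968994140625? YES
  n = 5393: C(5393, 10) = 5687418968154238267170642278008; 5687418968154238267170642278008 < 5684341886080801486968994140625? NO
  n = 5394: C(5394, 10) = 5697982524930156243149785372878; 5697982524930156243149785372878 < 5684341886080801486968994140625? NO
  n = 5395: C(5395, 10) = 5708563736675616143322765475706; 5708563736675616143322765475706 < 5684341886080801486968994140625? NO
The largest n with C(n, 10) < 5684341886080801486968994140625 is n = 5392 (where E[X] = 5676873040158402483252283957448/5684341886080801486968994140625 ≈ 0.998686). Hence R_5(10) > 5392, i.e. R_5(10) ≥ 5393.

Largest n = 5392; hence R_5(10) > 5392.


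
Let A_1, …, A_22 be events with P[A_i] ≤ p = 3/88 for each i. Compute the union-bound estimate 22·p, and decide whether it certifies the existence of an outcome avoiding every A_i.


Union bound: P[∪_{i=1}^{22} A_i] ≤ Σ_i P[A_i] ≤ 22·p = 22·(3/88) = 3/4.
Numerically: 3/4 ≈ 0.7500.
Is 3/4 < 1? YES.
Since P[∪ A_i] ≤ 3/4 < 1, the complement has P[∩ A_i^c] ≥ 1 − 3/4 = 1/4 > 0, so some outcome avoids every A_i.

22·p = 3/4 ≈ 0.7500; existence CERTIFIED by the union bound.


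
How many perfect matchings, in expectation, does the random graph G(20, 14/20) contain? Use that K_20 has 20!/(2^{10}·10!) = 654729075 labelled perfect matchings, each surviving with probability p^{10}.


K_20 has 20!/(2^{10}·10!) = 654729075 labelled perfect matchings.
For each such perfect matching H, let X_H = 1 if all 10 edges of H are present in G. Then P[X_H = 1] = p^{10} = (7/10)^{10} = 282475249/10000000000.
By linearity of expectation: E[X] = Σ_H E[X_H] = 654729075 · p^{10} = 654729075 · 282475249/10000000000 = 7397790339526587/400000000.
Numerically: E[X] ≈ 1.8494e+07.

E[X] = 654729075 · (7/10)^{10} = 7397790339526587/400000000 ≈ 1.8494e+07.


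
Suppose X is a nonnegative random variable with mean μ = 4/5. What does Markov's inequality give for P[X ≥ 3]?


μ = E[X] = 4/5, a = 3.
Markov: P[X ≥ 3] ≤ μ/a = (4/5)/3 = 4/15.
Numerically: ≈ 0.267.
(Since a = 3 > μ = 0.800, the bound 4/15 is < 1 and informative.)

P[X ≥ 3] ≤ 4/15 ≈ 0.267.


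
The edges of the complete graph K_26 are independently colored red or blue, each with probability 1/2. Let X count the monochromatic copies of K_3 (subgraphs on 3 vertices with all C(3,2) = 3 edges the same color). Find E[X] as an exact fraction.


Let X = Σ_S X_S over the C(26, 3) = 2600 subsets S of size 3, where X_S = 1 if the K_3 on S is monochromatic.
For a fixed S, the K_3 on S has C(3, 2) = 3 edges. P[all 3 edges red] = (1/2)^3, and likewise for blue, so P[monochromatic] = 2·(1/2)^3 = 2^{1 − 3} = 1/4.
By linearity: E[X] = C(26, 3) · 2^{1 − 3} = 2600 · 1/4 = 650.
Numerically: E[X] ≈ 650.000000.

E[X] = C(26,3)·2^(1−C(3,2)) = 650 ≈ 650.000000.


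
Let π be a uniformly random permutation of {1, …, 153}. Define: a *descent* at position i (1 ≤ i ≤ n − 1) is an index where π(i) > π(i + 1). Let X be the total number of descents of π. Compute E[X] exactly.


Write X = Σ X_I over i = 1, …, 152, with X_I the indicator of one descent.
There are 152 indicators.
For each fixed i, the pair (π(i), π(i+1)) is a uniformly random ordered pair of distinct values from {1, …, 153}; by symmetry P[π(i) > π(i+1)] = 1/2.
By linearity: E[X] = 152 · (1/2) = (153 − 1) · (1/2) = 76 ≈ 76.00000.

E[X] = 76 = 76.00000.


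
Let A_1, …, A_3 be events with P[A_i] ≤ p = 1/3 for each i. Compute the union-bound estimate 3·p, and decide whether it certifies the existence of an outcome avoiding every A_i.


Union bound: P[∪_{i=1}^{3} A_i] ≤ Σ_i P[A_i] ≤ 3·p = 3·(1/3) = 1.
Numerically: 1 ≈ 1.00000.
Is 1 < 1? NO.
Since the bound 1 is ≥ 1, the union bound is uninformative here; it does NOT by itself certify existence.

3·p = 1 ≈ 1.00000; existence NOT certified by the union bound.


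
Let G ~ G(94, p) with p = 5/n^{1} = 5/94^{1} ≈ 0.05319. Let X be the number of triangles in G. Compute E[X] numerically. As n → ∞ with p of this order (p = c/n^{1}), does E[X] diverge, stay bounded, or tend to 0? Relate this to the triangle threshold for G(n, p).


Number of potential triangles: C(94, 3) = 134044.
Each occurs with probability p³ ≈ (0.05319)³ ≈ 1.504965e-04.
By linearity: E[X] = C(94, 3)·p³ ≈ 134044 · 1.504965e-04 ≈ 20.1732.
Here α = 1, so p = 5/n is exactly at the triangle threshold p ~ 1/n. Asymptotically E[X] → c³/6 = 5³/6 = 125/6 ≈ 20.8333, a bounded constant. In this regime the triangle count is asymptotically Poisson(c³/6).

E[X] ≈ 20.1732; in regime p = Θ(1/n^{1}) E[X] stays bounded (at the triangle threshold p ~ 1/n).


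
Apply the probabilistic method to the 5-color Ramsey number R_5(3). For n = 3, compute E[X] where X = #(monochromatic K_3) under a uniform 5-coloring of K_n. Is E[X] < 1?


E[X] = C(3, 3) · 5^{1 − 3} = 1 · 5^{−2} = 1/25.
As a reduced fraction: E[X] = 1/25 ≈ 0.040.
Is E[X] < 1? YES.
Since E[X] < 1, there exists a 5-coloring of K_{3} with no monochromatic K_3; hence R_5(3) > 3.

E[X] = 1/25 ≈ 0.040; E[X] < 1, so R_5(3) > 3.


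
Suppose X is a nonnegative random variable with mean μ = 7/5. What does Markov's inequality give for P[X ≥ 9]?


μ = E[X] = 7/5, a = 9.
Markov: P[X ≥ 9] ≤ μ/a = (7/5)/9 = 7/45.
Numerically: ≈ 0.155556.
(Since a = 9 > μ = 1.400000, the bound 7/45 is < 1 and informative.)

P[X ≥ 9] ≤ 7/45 ≈ 0.155556.


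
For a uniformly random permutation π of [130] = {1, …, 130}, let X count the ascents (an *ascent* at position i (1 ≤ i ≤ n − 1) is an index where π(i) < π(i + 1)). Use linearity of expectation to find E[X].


Write X = Σ X_I over i = 1, …, 129, with X_I the indicator of one ascent.
There are 129 indicators.
For each fixed i, the pair (π(i), π(i+1)) is a uniformly random ordered pair of distinct values from {1, …, 130}; by symmetry P[π(i) < π(i+1)] = 1/2.
By linearity: E[X] = 129 · (1/2) = (130 − 1) · (1/2) = 129/2 ≈ 64.50000.

E[X] = 129/2 = 64.50000.


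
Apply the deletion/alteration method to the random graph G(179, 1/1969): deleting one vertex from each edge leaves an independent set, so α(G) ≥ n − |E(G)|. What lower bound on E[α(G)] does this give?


E[|E(G)|] = C(179, 2)·p = 15931 · (1/1969) = 89/11.
E[α(G)] ≥ n − E[|E(G)|] = 179 − 89/11 = 1880/11.
Numerically: ≈ 170.909.
(This is only a lower bound; the true E[α(G)] may be larger.)

E[α(G)] ≥ 1880/11 ≈ 170.909.


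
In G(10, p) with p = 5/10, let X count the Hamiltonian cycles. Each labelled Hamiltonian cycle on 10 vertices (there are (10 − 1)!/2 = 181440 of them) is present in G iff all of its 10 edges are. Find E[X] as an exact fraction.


K_10 has (10 − 1)!/2 = 181440 labelled Hamiltonian cycles.
For each such Hamiltonian cycle H, let X_H = 1 if all 10 edges of H are present in G. Then P[X_H = 1] = p^{10} = (1/2)^{10} = 1/1024.
By linearity of expectation: E[X] = Σ_H E[X_H] = 181440 · p^{10} = 181440 · 1/1024 = 2835/16.
Numerically: E[X] ≈ 177.2.

E[X] = 181440 · (1/2)^{10} = 2835/16 ≈ 177.2.


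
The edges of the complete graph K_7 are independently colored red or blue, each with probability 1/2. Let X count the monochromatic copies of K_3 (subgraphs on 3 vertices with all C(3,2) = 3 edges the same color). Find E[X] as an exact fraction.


Let X = Σ_S X_S over the C(7, 3) = 35 subsets S of size 3, where X_S = 1 if the K_3 on S is monochromatic.
For a fixed S, the K_3 on S has C(3, 2) = 3 edges. P[all 3 edges red] = (1/2)^3, and likewise for blue, so P[monochromatic] = 2·(1/2)^3 = 2^{1 − 3} = 1/4.
By linearity: E[X] = C(7, 3) · 2^{1 − 3} = 35 · 1/4 = 35/4.
Numerically: E[X] ≈ 8.750000.

E[X] = C(7,3)·2^(1−C(3,2)) = 35/4 ≈ 8.750000.


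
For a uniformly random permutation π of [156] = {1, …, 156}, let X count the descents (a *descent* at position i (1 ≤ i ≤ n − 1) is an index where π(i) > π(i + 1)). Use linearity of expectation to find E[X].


Write X = Σ X_I over i = 1, …, 155, with X_I the indicator of one descent.
There are 155 indicators.
For each fixed i, the pair (π(i), π(i+1)) is a uniformly random ordered pair of distinct values from {1, …, 156}; by symmetry P[π(i) > π(i+1)] = 1/2.
By linearity: E[X] = 155 · (1/2) = (156 − 1) · (1/2) = 155/2 ≈ 77.5000.

E[X] = 155/2 = 77.5000.


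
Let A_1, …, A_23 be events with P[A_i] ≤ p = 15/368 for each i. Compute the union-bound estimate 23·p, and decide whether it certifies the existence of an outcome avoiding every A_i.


Union bound: P[∪_{i=1}^{23} A_i] ≤ Σ_i P[A_i] ≤ 23·p = 23·(15/368) = 15/16.
Numerically: 15/16 ≈ 0.9375000.
Is 15/16 < 1? YES.
Since P[∪ A_i] ≤ 15/16 < 1, the complement has P[∩ A_i^c] ≥ 1 − 15/16 = 1/16 > 0, so some outcome avoids every A_i.

23·p = 15/16 ≈ 0.9375000; existence CERTIFIED by the union bound.


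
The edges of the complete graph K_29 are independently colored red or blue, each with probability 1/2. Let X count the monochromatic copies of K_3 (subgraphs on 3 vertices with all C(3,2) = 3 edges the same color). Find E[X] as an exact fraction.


Let X = Σ_S X_S over the C(29, 3) = 3654 subsets S of size 3, where X_S = 1 if the K_3 on S is monochromatic.
For a fixed S, the K_3 on S has C(3, 2) = 3 edges. P[all 3 edges red] = (1/2)^3, and likewise for blue, so P[monochromatic] = 2·(1/2)^3 = 2^{1 − 3} = 1/4.
Summing: E[X] = C(29, 3) · 2^{1 − 3} = 3654 · 1/4 = 1827/2.
Numerically: E[X] ≈ 913.500000.

E[X] = C(29,3)·2^(1−C(3,2)) = 1827/2 ≈ 913.500000.


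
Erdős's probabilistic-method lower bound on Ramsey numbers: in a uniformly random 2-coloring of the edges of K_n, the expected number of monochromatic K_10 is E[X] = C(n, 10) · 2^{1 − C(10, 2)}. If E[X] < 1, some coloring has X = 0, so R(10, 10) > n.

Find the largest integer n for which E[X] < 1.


We need C(n, 10) · 2^{1 − 45} < 1, i.e. C(n, 10) < 2^{45 − 1} = 17592186044416.
Check values of n near the boundary:
  n = 94: C(94, 10) = 9041256841903; 9041256841903 < 17592186044416? YES
  n = 95: C(95, 10) = 10104934117421; 10104934117421 < 17592186044416? YES
  n = 96: C(96, 10) = 11279926456656; 11279926456656 < 17592186044416? YES
  n = 97: C(97, 10) = 12576469727536; 12576469727536 < 17592186044416? YES
  n = 98: C(98, 10) = 14005614014756; 14005614014756 < 17592186044416? YES
  n = 99: C(99, 10) = 15579278510796; 15579278510796 < 17592186044416? YES
  n = 100: C(100, 10) = 17310309456440; 17310309456440 < 17592186044416? YES
  n = 101: C(101, 10) = 19212541264840; 19212541264840 < 17592186044416? NO
The largest n with C(n, 10) < 17592186044416 is n = 100 (where E[X] = 2163788682055/2199023255552 ≈ 0.983977). Hence R(10, 10) > 100, i.e. R(10, 10) ≥ 101.

Largest n = 100; hence R(10, 10) > 100.


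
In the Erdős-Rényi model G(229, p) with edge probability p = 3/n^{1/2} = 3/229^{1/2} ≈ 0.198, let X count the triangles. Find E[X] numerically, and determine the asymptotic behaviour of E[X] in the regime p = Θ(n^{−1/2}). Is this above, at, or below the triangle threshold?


Number of potential triangles: C(229, 3) = 1975354.
Each occurs with probability p³ ≈ (0.198)³ ≈ 7.79131e-03.
By linearity: E[X] = C(229, 3)·p³ ≈ 1975354 · 7.79131e-03 ≈ 15390.597.
Since α = 1/2 < 1, p = c/n^{1/2} ≫ 1/n is above the triangle threshold p ~ 1/n. Asymptotically E[X] ~ (c³/6)·n^{3(1−α)} = (3³/6)·n^{1.5} → ∞; triangles are abundant w.h.p.

E[X] ≈ 15390.597; in regime p = Θ(1/n^{1/2}) E[X] diverges (above the triangle threshold p ~ 1/n).


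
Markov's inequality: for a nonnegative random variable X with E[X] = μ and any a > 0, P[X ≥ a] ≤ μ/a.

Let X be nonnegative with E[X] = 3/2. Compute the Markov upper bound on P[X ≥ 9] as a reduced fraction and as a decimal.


μ = E[X] = 3/2, a = 9.
Markov: P[X ≥ 9] ≤ μ/a = (3/2)/9 = 1/6.
Numerically: ≈ 0.166667.
(Since a = 9 > μ = 1.500000, the bound 1/6 is < 1 and informative.)

P[X ≥ 9] ≤ 1/6 ≈ 0.166667.


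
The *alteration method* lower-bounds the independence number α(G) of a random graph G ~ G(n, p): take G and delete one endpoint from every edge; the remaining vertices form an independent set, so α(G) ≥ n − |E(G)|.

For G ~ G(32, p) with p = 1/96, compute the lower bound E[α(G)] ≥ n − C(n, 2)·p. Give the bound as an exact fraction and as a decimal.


E[|E(G)|] = C(32, 2)·p = 496 · (1/96) = 31/6.
E[α(G)] ≥ n − E[|E(G)|] = 32 − 31/6 = 161/6.
Numerically: ≈ 26.833.
(This is only a lower bound; the true E[α(G)] may be larger.)

E[α(G)] ≥ 161/6 ≈ 26.833.


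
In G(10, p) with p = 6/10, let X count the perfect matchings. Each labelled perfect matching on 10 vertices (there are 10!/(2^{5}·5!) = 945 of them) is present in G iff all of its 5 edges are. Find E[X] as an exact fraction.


K_10 has 10!/(2^{5}·5!) = 945 labelled perfect matchings.
For each such perfect matching H, let X_H = 1 if all 5 edges of H are present in G. Then P[X_H = 1] = p^{5} = (3/5)^{5} = 243/3125.
Summing the indicators: E[X] = Σ_H E[X_H] = 945 · p^{5} = 945 · 243/3125 = 45927/625.
Numerically: E[X] ≈ 73.5.

E[X] = 945 · (3/5)^{5} = 45927/625 ≈ 73.5.


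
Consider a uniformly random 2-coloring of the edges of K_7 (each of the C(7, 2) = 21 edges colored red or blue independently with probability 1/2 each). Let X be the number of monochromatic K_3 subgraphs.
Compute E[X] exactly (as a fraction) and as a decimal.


Let X = Σ_S X_S over the C(7, 3) = 35 subsets S of size 3, where X_S = 1 if the K_3 on S is monochromatic.
For a fixed S, the K_3 on S has C(3, 2) = 3 edges. P[all 3 edges red] = (1/2)^3, and likewise for blue, so P[monochromatic] = 2·(1/2)^3 = 2^{1 − 3} = 1/4.
Summing: E[X] = C(7, 3) · 2^{1 − 3} = 35 · 1/4 = 35/4.
Numerically: E[X] ≈ 8.75000.

E[X] = C(7,3)·2^(1−C(3,2)) = 35/4 ≈ 8.75000.


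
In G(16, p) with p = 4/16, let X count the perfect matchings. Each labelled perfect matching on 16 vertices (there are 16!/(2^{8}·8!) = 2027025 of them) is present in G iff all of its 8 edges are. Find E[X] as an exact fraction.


K_16 has 16!/(2^{8}·8!) = 2027025 labelled perfect matchings.
For each such perfect matching H, let X_H = 1 if all 8 edges of H are present in G. Then P[X_H = 1] = p^{8} = (1/4)^{8} = 1/65536.
Summing the indicators: E[X] = Σ_H E[X_H] = 2027025 · p^{8} = 2027025 · 1/65536 = 2027025/65536.
Numerically: E[X] ≈ 30.9299.

E[X] = 2027025 · (1/4)^{8} = 2027025/65536 ≈ 30.9299.


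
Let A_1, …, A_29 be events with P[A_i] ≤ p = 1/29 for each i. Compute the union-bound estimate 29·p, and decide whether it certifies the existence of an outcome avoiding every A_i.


Union bound: P[∪_{i=1}^{29} A_i] ≤ Σ_i P[A_i] ≤ 29·p = 29·(1/29) = 1.
Numerically: 1 ≈ 1.000000.
Is 1 < 1? NO.
Since the bound 1 is ≥ 1, the union bound is uninformative here; it does NOT by itself certify existence.

29·p = 1 ≈ 1.000000; existence NOT certified by the union bound.


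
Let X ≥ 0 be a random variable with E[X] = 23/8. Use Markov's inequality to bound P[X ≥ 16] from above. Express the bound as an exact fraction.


μ = E[X] = 23/8, a = 16.
Markov: P[X ≥ 16] ≤ μ/a = (23/8)/16 = 23/128.
Numerically: ≈ 0.179688.
(Since a = 16 > μ = 2.875000, the bound 23/128 is < 1 and informative.)

P[X ≥ 16] ≤ 23/128 ≈ 0.179688.


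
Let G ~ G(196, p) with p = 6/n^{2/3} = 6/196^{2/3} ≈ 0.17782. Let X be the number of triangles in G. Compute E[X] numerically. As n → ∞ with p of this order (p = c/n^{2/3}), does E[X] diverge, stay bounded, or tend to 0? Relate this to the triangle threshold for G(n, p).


Number of potential triangles: C(196, 3) = 1235780.
Each occurs with probability p³ ≈ (0.17782)³ ≈ 5.62265723e-03.
By linearity: E[X] = C(196, 3)·p³ ≈ 1235780 · 5.62265723e-03 ≈ 6948.367347.
Since α = 2/3 < 1, p = c/n^{2/3} ≫ 1/n is above the triangle threshold p ~ 1/n. Asymptotically E[X] ~ (c³/6)·n^{3(1−α)} = (6³/6)·n^{1} → ∞; triangles are abundant w.h.p.

E[X] ≈ 6948.367347; in regime p = Θ(1/n^{2/3}) E[X] diverges (above the triangle threshold p ~ 1/n).


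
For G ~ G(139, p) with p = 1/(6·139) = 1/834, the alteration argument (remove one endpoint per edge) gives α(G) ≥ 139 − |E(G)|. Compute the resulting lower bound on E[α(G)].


E[|E(G)|] = C(139, 2)·p = 9591 · (1/834) = 23/2.
E[α(G)] ≥ n − E[|E(G)|] = 139 − 23/2 = 255/2.
Numerically: ≈ 127.50000.
(This is only a lower bound; the true E[α(G)] may be larger.)

E[α(G)] ≥ 255/2 ≈ 127.50000.


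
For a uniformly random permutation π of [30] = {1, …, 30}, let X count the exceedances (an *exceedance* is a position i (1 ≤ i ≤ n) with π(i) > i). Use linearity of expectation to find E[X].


Write X = Σ_{i=1}^{30} X_i, where X_i = 1_{π(i) > i}.
For each fixed i, π(i) is uniform over {1, …, 30} (marginal of a uniform permutation), so P[π(i) > i] = (n − i)/n. Summing: Σ_{i=1}^{30} (n − i)/n = (0 + 1 + … + 29)/30 = 30(30 − 1)/(2·30) = (30 − 1)/2.
Hence E[X] = Σ_{i=1}^{30} (30 − i)/30 = 29/2 ≈ 14.500000.

E[X] = 29/2 = 14.500000.


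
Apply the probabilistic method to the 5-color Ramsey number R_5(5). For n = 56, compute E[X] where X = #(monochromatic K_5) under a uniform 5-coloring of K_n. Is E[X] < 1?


E[X] = C(56, 5) · 5^{1 − 10} = 3819816 · 5^{−9} = 3819816/1953125.
As a reduced fraction: E[X] = 3819816/1953125 ≈ 1.9557458.
Is E[X] < 1? NO.
Since E[X] ≥ 1, the first-moment bound is inconclusive at n = 56; it does NOT by itself certify R_5(5) > 56.

E[X] = 3819816/1953125 ≈ 1.9557458; E[X] ≥ 1; first-moment method inconclusive here.


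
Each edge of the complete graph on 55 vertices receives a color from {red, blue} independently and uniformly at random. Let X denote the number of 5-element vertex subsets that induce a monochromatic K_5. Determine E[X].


Let X = Σ_S X_S over the C(55, 5) = 3478761 subsets S of size 5, where X_S = 1 if the K_5 on S is monochromatic.
For a fixed S, the K_5 on S has C(5, 2) = 10 edges. P[all 10 edges red] = (1/2)^10, and likewise for blue, so P[monochromatic] = 2·(1/2)^10 = 2^{1 − 10} = 1/512.
Summing: E[X] = C(55, 5) · 2^{1 − 10} = 3478761 · 1/512 = 3478761/512.
Numerically: E[X] ≈ 6794.45508.

E[X] = C(55,5)·2^(1−C(5,2)) = 3478761/512 ≈ 6794.45508.


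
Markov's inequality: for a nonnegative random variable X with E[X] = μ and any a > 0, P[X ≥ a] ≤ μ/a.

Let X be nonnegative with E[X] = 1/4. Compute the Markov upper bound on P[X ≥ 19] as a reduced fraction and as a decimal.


μ = E[X] = 1/4, a = 19.
Markov: P[X ≥ 19] ≤ μ/a = (1/4)/19 = 1/76.
Numerically: ≈ 0.013158.
(Since a = 19 > μ = 0.250000, the bound 1/76 is < 1 and informative.)

P[X ≥ 19] ≤ 1/76 ≈ 0.013158.


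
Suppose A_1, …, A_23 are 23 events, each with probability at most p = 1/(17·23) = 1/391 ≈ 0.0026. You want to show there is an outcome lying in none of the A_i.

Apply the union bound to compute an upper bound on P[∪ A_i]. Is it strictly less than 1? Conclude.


Union bound: P[∪_{i=1}^{23} A_i] ≤ Σ_i P[A_i] ≤ 23·p = 23·(1/391) = 1/17.
Numerically: 1/17 ≈ 0.0588.
Is 1/17 < 1? YES.
Since P[∪ A_i] ≤ 1/17 < 1, the complement has P[∩ A_i^c] ≥ 1 − 1/17 = 16/17 > 0, so some outcome avoids every A_i.

23·p = 1/17 ≈ 0.0588; existence CERTIFIED by the union bound.


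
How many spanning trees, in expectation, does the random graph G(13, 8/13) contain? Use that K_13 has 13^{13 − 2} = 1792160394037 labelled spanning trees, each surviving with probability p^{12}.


K_13 has 13^{13 − 2} = 1792160394037 labelled spanning trees.
For each such spanning tree H, let X_H = 1 if all 12 edges of H are present in G. Then P[X_H = 1] = p^{12} = (8/13)^{12} = 68719476736/23298085122481.
By linearity: E[X] = Σ_H E[X_H] = 1792160394037 · p^{12} = 1792160394037 · 68719476736/23298085122481 = 68719476736/13.
Numerically: E[X] ≈ 5.29e+09.

E[X] = 1792160394037 · (8/13)^{12} = 68719476736/13 ≈ 5.29e+09.


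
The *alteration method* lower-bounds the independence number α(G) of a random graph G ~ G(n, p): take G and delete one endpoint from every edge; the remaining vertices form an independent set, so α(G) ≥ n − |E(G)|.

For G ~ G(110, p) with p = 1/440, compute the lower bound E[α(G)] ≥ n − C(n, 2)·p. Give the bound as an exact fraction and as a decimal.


E[|E(G)|] = C(110, 2)·p = 5995 · (1/440) = 109/8.
E[α(G)] ≥ n − E[|E(G)|] = 110 − 109/8 = 771/8.
Numerically: ≈ 96.3750.
(This is only a lower bound; the true E[α(G)] may be larger.)

E[α(G)] ≥ 771/8 ≈ 96.3750.


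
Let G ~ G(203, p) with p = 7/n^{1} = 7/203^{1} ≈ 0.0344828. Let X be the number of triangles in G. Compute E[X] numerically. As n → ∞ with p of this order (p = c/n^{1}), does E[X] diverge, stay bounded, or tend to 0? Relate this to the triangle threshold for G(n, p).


Number of potential triangles: C(203, 3) = 1373701.
Each occurs with probability p³ ≈ (0.0344828)³ ≈ 4.10020911e-05.
By linearity: E[X] = C(203, 3)·p³ ≈ 1373701 · 4.10020911e-05 ≈ 56.324614.
Here α = 1, so p = 7/n is exactly at the triangle threshold p ~ 1/n. Asymptotically E[X] → c³/6 = 7³/6 = 343/6 ≈ 57.166667, a bounded constant. In this regime the triangle count is asymptotically Poisson(c³/6).

E[X] ≈ 56.324614; in regime p = Θ(1/n^{1}) E[X] stays bounded (at the triangle threshold p ~ 1/n).


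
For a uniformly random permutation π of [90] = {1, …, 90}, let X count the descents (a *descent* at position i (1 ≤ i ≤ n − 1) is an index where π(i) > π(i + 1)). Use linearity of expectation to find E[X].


Write X = Σ X_I over i = 1, …, 89, with X_I the indicator of one descent.
There are 89 indicators.
For each fixed i, the pair (π(i), π(i+1)) is a uniformly random ordered pair of distinct values from {1, …, 90}; by symmetry P[π(i) > π(i+1)] = 1/2.
By linearity: E[X] = 89 · (1/2) = (90 − 1) · (1/2) = 89/2 ≈ 44.5000.

E[X] = 89/2 = 44.5000.


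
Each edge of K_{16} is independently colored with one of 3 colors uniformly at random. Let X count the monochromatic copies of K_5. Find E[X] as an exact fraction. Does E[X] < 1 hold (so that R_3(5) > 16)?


E[X] = C(16, 5) · 3^{1 − 10} = 4368 · 3^{−9} = 4368/19683.
As a reduced fraction: E[X] = 1456/6561 ≈ 0.222.
Is E[X] < 1? YES.
Since E[X] < 1, there exists a 3-coloring of K_{16} with no monochromatic K_5; hence R_3(5) > 16.

E[X] = 1456/6561 ≈ 0.222; E[X] < 1, so R_3(5) > 16.


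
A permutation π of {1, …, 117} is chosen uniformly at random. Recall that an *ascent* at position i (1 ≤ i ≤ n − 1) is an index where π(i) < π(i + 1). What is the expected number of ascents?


Write X = Σ X_I over i = 1, …, 116, with X_I the indicator of one ascent.
There are 116 indicators.
For each fixed i, the pair (π(i), π(i+1)) is a uniformly random ordered pair of distinct values from {1, …, 117}; by symmetry P[π(i) < π(i+1)] = 1/2.
By linearity: E[X] = 116 · (1/2) = (117 − 1) · (1/2) = 58 ≈ 58.000.

E[X] = 58 = 58.000.


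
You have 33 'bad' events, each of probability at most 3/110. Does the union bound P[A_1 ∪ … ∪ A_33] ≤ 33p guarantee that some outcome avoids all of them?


Union bound: P[∪_{i=1}^{33} A_i] ≤ Σ_i P[A_i] ≤ 33·p = 33·(3/110) = 9/10.
Numerically: 9/10 ≈ 0.90000.
Is 9/10 < 1? YES.
Since P[∪ A_i] ≤ 9/10 < 1, the complement has P[∩ A_i^c] ≥ 1 − 9/10 = 1/10 > 0, so some outcome avoids every A_i.

33·p = 9/10 ≈ 0.90000; existence CERTIFIED by the union bound.


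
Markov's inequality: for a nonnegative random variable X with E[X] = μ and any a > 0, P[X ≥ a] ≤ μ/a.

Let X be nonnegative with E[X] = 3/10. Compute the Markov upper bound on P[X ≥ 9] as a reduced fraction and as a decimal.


μ = E[X] = 3/10, a = 9.
Markov: P[X ≥ 9] ≤ μ/a = (3/10)/9 = 1/30.
Numerically: ≈ 0.0333.
(Since a = 9 > μ = 0.3000, the bound 1/30 is < 1 and informative.)

P[X ≥ 9] ≤ 1/30 ≈ 0.0333.


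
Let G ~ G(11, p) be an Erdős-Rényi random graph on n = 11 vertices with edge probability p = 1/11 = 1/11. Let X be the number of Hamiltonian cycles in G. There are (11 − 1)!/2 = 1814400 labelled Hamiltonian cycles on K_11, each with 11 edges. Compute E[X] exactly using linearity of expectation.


K_11 has (11 − 1)!/2 = 1814400 labelled Hamiltonian cycles.
For each such Hamiltonian cycle H, let X_H = 1 if all 11 edges of H are present in G. Then P[X_H = 1] = p^{11} = (1/11)^{11} = 1/285311670611.
By linearity of expectation: E[X] = Σ_H E[X_H] = 1814400 · p^{11} = 1814400 · 1/285311670611 = 1814400/285311670611.
Numerically: E[X] ≈ 6.3594e-06.

E[X] = 1814400 · (1/11)^{11} = 1814400/285311670611 ≈ 6.3594e-06.


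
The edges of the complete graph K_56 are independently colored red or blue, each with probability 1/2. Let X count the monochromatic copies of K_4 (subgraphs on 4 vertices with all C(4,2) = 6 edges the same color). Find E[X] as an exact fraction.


Let X = Σ_S X_S over the C(56, 4) = 367290 subsets S of size 4, where X_S = 1 if the K_4 on S is monochromatic.
For a fixed S, the K_4 on S has C(4, 2) = 6 edges. P[all 6 edges red] = (1/2)^6, and likewise for blue, so P[monochromatic] = 2·(1/2)^6 = 2^{1 − 6} = 1/32.
Summing: E[X] = C(56, 4) · 2^{1 − 6} = 367290 · 1/32 = 183645/16.
Numerically: E[X] ≈ 11477.812500.

E[X] = C(56,4)·2^(1−C(4,2)) = 183645/16 ≈ 11477.812500.


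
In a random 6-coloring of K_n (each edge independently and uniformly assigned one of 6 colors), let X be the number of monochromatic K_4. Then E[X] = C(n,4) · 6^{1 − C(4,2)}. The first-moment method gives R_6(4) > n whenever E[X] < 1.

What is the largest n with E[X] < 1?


We need C(n, 4) · 6^{1 − 6} < 1, i.e. C(n, 4) < 6^{6 − 1} = 7776.
Check values of n near the boundary:
  n = 19: C(19, 4) = 3876; 3876 < 7776? YES
  n = 20: C(20, 4) = 4845; 4845 < 7776? YES
  n = 21: C(21, 4) = 5985; 5985 < 7776? YES
  n = 22: C(22, 4) = 7315; 7315 < 7776? YES
  n = 23: C(23, 4) = 8855; 8855 < 7776? NO
  n = 24: C(24, 4) = 10626; 10626 < 7776? NO
The largest n with C(n, 4) < 7776 is n = 22 (where E[X] = 7315/7776 ≈ 0.941). Hence R_6(4) > 22, i.e. R_6(4) ≥ 23.

Largest n = 22; hence R_6(4) > 22.


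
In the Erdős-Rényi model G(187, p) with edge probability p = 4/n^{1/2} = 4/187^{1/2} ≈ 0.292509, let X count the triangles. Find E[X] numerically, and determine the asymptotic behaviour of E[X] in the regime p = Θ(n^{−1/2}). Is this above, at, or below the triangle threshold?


Number of potential triangles: C(187, 3) = 1072445.
Each occurs with probability p³ ≈ (0.292509)³ ≈ 2.50275054e-02.
By linearity: E[X] = C(187, 3)·p³ ≈ 1072445 · 2.50275054e-02 ≈ 26840.623055.
Since α = 1/2 < 1, p = c/n^{1/2} ≫ 1/n is above the triangle threshold p ~ 1/n. Asymptotically E[X] ~ (c³/6)·n^{3(1−α)} = (4³/6)·n^{1.5} → ∞; triangles are abundant w.h.p.

E[X] ≈ 26840.623055; in regime p = Θ(1/n^{1/2}) E[X] diverges (above the triangle threshold p ~ 1/n).


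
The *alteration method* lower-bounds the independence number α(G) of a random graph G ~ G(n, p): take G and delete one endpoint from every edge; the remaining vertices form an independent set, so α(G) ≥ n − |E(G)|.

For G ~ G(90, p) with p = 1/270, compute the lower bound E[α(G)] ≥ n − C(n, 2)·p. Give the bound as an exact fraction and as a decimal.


E[|E(G)|] = C(90, 2)·p = 4005 · (1/270) = 89/6.
E[α(G)] ≥ n − E[|E(G)|] = 90 − 89/6 = 451/6.
Numerically: ≈ 75.167.
(This is only a lower bound; the true E[α(G)] may be larger.)

E[α(G)] ≥ 451/6 ≈ 75.167.


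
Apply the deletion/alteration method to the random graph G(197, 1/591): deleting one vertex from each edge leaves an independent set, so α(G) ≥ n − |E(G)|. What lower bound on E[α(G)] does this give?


E[|E(G)|] = C(197, 2)·p = 19306 · (1/591) = 98/3.
E[α(G)] ≥ n − E[|E(G)|] = 197 − 98/3 = 493/3.
Numerically: ≈ 164.3333.
(This is only a lower bound; the true E[α(G)] may be larger.)

E[α(G)] ≥ 493/3 ≈ 164.3333.


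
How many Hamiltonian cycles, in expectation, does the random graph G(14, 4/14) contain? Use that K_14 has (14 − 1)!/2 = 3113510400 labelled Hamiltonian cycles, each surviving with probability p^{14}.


K_14 has (14 − 1)!/2 = 3113510400 labelled Hamiltonian cycles.
For each such Hamiltonian cycle H, let X_H = 1 if all 14 edges of H are present in G. Then P[X_H = 1] = p^{14} = (2/7)^{14} = 16384/678223072849.
Summing the indicators: E[X] = Σ_H E[X_H] = 3113510400 · p^{14} = 3113510400 · 16384/678223072849 = 7287393484800/96889010407.
Numerically: E[X] ≈ 75.21.

E[X] = 3113510400 · (2/7)^{14} = 7287393484800/96889010407 ≈ 75.21.


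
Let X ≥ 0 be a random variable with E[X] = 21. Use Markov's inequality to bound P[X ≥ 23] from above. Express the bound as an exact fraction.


μ = E[X] = 21, a = 23.
Markov: P[X ≥ 23] ≤ μ/a = (21)/23 = 21/23.
Numerically: ≈ 0.91304.
(Since a = 23 > μ = 21.00000, the bound 21/23 is < 1 and informative.)

P[X ≥ 23] ≤ 21/23 ≈ 0.91304.


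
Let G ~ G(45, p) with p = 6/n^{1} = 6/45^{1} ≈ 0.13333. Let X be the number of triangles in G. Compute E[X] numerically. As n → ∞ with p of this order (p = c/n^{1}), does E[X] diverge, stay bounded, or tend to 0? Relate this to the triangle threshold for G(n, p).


Number of potential triangles: C(45, 3) = 14190.
Each occurs with probability p³ ≈ (0.13333)³ ≈ 2.3703704e-03.
By linearity: E[X] = C(45, 3)·p³ ≈ 14190 · 2.3703704e-03 ≈ 33.63556.
Here α = 1, so p = 6/n is exactly at the triangle threshold p ~ 1/n. Asymptotically E[X] → c³/6 = 6³/6 = 36 ≈ 36.00000, a bounded constant. In this regime the triangle count is asymptotically Poisson(c³/6).

E[X] ≈ 33.63556; in regime p = Θ(1/n^{1}) E[X] stays bounded (at the triangle threshold p ~ 1/n).


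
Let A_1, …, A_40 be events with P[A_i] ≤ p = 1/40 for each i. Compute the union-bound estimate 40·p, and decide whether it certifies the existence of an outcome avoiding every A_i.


Union bound: P[∪_{i=1}^{40} A_i] ≤ Σ_i P[A_i] ≤ 40·p = 40·(1/40) = 1.
Numerically: 1 ≈ 1.000000.
Is 1 < 1? NO.
Since the bound 1 is ≥ 1, the union bound is uninformative here; it does NOT by itself certify existence.

40·p = 1 ≈ 1.000000; existence NOT certified by the union bound.


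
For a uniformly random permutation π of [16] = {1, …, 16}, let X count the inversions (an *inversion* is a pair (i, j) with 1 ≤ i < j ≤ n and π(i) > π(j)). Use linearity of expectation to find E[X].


Write X = Σ X_I over the C(16, 2) = 120 pairs i < j, with X_I the indicator of one inversion.
There are 120 indicators.
For each fixed pair i < j, the values π(i) and π(j) are two distinct elements of {1, …, 16} in uniformly random order; by symmetry P[π(i) > π(j)] = 1/2.
By linearity: E[X] = 120 · (1/2) = C(16, 2) · (1/2) = 120/2 = 60 ≈ 60.0000.

E[X] = 60 = 60.0000.


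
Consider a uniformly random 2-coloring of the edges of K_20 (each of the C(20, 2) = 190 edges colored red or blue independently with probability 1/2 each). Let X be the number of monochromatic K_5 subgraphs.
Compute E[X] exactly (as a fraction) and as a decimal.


Let X = Σ_S X_S over the C(20, 5) = 15504 subsets S of size 5, where X_S = 1 if the K_5 on S is monochromatic.
For a fixed S, the K_5 on S has C(5, 2) = 10 edges. P[all 10 edges red] = (1/2)^10, and likewise for blue, so P[monochromatic] = 2·(1/2)^10 = 2^{1 − 10} = 1/512.
By linearity: E[X] = C(20, 5) · 2^{1 − 10} = 15504 · 1/512 = 969/32.
Numerically: E[X] ≈ 30.281.

E[X] = C(20,5)·2^(1−C(5,2)) = 969/32 ≈ 30.281.


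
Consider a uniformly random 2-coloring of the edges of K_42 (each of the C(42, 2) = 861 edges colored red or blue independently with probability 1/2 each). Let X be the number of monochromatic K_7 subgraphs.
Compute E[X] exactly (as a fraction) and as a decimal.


Let X = Σ_S X_S over the C(42, 7) = 26978328 subsets S of size 7, where X_S = 1 if the K_7 on S is monochromatic.
For a fixed S, the K_7 on S has C(7, 2) = 21 edges. P[all 21 edges red] = (1/2)^21, and likewise for blue, so P[monochromatic] = 2·(1/2)^21 = 2^{1 − 21} = 1/1048576.
Summing: E[X] = C(42, 7) · 2^{1 − 21} = 26978328 · 1/1048576 = 3372291/131072.
Numerically: E[X] ≈ 25.729.

E[X] = C(42,7)·2^(1−C(7,2)) = 3372291/131072 ≈ 25.729.


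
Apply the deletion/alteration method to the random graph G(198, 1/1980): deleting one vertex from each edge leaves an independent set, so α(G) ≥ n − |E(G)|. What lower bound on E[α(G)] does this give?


E[|E(G)|] = C(198, 2)·p = 19503 · (1/1980) = 197/20.
E[α(G)] ≥ n − E[|E(G)|] = 198 − 197/20 = 3763/20.
Numerically: ≈ 188.15000.
(This is only a lower bound; the true E[α(G)] may be larger.)

E[α(G)] ≥ 3763/20 ≈ 188.15000.


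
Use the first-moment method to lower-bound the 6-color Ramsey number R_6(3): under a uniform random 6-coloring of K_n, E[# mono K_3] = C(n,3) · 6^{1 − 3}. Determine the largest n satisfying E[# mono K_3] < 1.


We need C(n, 3) · 6^{1 − 3} < 1, i.e. C(n, 3) < 6^{3 − 1} = 36.
Check values of n near the boundary:
  n = 3: C(3, 3) = 1; 1 < 36? YES
  n = 4: C(4, 3) = 4; 4 < 36? YES
  n = 5: C(5, 3) = 10; 10 < 36? YES
  n = 6: C(6, 3) = 20; 20 < 36? YES
  n = 7: C(7, 3) = 35; 35 < 36? YES
  n = 8: C(8, 3) = 56; 56 < 36? NO
  n = 9: C(9, 3) = 84; 84 < 36? NO
  n = 10: C(10, 3) = 120; 120 < 36? NO
The largest n with C(n, 3) < 36 is n = 7 (where E[X] = 35/36 ≈ 0.9722). Hence R_6(3) > 7, i.e. R_6(3) ≥ 8.

Largest n = 7; hence R_6(3) > 7.


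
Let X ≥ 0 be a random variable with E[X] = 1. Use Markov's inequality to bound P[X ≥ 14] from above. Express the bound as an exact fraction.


μ = E[X] = 1, a = 14.
Markov: P[X ≥ 14] ≤ μ/a = (1)/14 = 1/14.
Numerically: ≈ 0.07143.
(Since a = 14 > μ = 1.00000, the bound 1/14 is < 1 and informative.)

P[X ≥ 14] ≤ 1/14 ≈ 0.07143.


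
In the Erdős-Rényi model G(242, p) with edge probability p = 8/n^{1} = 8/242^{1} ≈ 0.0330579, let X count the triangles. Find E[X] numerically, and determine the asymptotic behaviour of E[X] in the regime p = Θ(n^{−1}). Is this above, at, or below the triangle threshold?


Number of potential triangles: C(242, 3) = 2332880.
Each occurs with probability p³ ≈ (0.0330579)³ ≈ 3.61263315e-05.
By linearity: E[X] = C(242, 3)·p³ ≈ 2332880 · 3.61263315e-05 ≈ 84.278396.
Here α = 1, so p = 8/n is exactly at the triangle threshold p ~ 1/n. Asymptotically E[X] → c³/6 = 8³/6 = 256/3 ≈ 85.333333, a bounded constant. In this regime the triangle count is asymptotically Poisson(c³/6).

E[X] ≈ 84.278396; in regime p = Θ(1/n^{1}) E[X] stays bounded (at the triangle threshold p ~ 1/n).


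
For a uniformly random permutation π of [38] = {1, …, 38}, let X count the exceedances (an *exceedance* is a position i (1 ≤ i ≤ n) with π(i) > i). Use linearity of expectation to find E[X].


Write X = Σ_{i=1}^{38} X_i, where X_i = 1_{π(i) > i}.
For each fixed i, π(i) is uniform over {1, …, 38} (marginal of a uniform permutation), so P[π(i) > i] = (n − i)/n. Summing: Σ_{i=1}^{38} (n − i)/n = (0 + 1 + … + 37)/38 = 38(38 − 1)/(2·38) = (38 − 1)/2.
Hence E[X] = Σ_{i=1}^{38} (38 − i)/38 = 37/2 ≈ 18.5000.

E[X] = 37/2 = 18.5000.


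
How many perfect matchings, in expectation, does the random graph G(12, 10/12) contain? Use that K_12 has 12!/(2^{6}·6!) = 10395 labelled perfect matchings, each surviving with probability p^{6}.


K_12 has 12!/(2^{6}·6!) = 10395 labelled perfect matchings.
For each such perfect matching H, let X_H = 1 if all 6 edges of H are present in G. Then P[X_H = 1] = p^{6} = (5/6)^{6} = 15625/46656.
By linearity of expectation: E[X] = Σ_H E[X_H] = 10395 · p^{6} = 10395 · 15625/46656 = 6015625/1728.
Numerically: E[X] ≈ 3481.3.

E[X] = 10395 · (5/6)^{6} = 6015625/1728 ≈ 3481.3.


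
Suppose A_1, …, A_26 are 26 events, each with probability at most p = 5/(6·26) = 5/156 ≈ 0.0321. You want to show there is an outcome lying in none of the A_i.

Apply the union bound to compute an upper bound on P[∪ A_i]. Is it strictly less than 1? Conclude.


Union bound: P[∪_{i=1}^{26} A_i] ≤ Σ_i P[A_i] ≤ 26·p = 26·(5/156) = 5/6.
Numerically: 5/6 ≈ 0.8333.
Is 5/6 < 1? YES.
Since P[∪ A_i] ≤ 5/6 < 1, the complement has P[∩ A_i^c] ≥ 1 − 5/6 = 1/6 > 0, so some outcome avoids every A_i.

26·p = 5/6 ≈ 0.8333; existence CERTIFIED by the union bound.


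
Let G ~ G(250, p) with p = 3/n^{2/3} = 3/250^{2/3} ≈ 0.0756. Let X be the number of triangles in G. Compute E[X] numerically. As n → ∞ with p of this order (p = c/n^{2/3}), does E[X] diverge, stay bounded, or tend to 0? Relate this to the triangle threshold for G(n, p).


Number of potential triangles: C(250, 3) = 2573000.
Each occurs with probability p³ ≈ (0.0756)³ ≈ 4.320000e-04.
By linearity: E[X] = C(250, 3)·p³ ≈ 2573000 · 4.320000e-04 ≈ 1111.5360.
Since α = 2/3 < 1, p = c/n^{2/3} ≫ 1/n is above the triangle threshold p ~ 1/n. Asymptotically E[X] ~ (c³/6)·n^{3(1−α)} = (3³/6)·n^{1} → ∞; triangles are abundant w.h.p.

E[X] ≈ 1111.5360; in regime p = Θ(1/n^{2/3}) E[X] diverges (above the triangle threshold p ~ 1/n).
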